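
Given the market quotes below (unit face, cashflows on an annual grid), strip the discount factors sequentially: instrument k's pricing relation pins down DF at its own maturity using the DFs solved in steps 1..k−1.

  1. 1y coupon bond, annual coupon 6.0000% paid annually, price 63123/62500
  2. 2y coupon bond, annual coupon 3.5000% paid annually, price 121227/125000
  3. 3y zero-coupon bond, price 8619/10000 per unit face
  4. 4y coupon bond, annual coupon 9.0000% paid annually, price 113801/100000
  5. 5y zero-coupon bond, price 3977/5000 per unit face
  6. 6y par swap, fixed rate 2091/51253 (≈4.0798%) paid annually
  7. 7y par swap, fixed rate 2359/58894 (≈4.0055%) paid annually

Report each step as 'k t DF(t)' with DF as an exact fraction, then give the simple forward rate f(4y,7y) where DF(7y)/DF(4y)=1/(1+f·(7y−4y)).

1 1 1191/1250
2 2 1131/1250
3 3 8619/10000
4 4 1639/2000
5 5 3977/5000
6 6 7909/10000
7 7 7641/10000
f(4y,7y) = ((1639/2000)/(7641/10000) − 1)/(3) = 554/22923 ≈ 2.4168%

step 1 [1y] bond c/1=3/50: DF=(63123/62500 − 3/50·(0))/(1+3/50) = 1191/1250 ≈ 0.952800
step 2 [2y] bond c/1=7/200: DF=(121227/125000 − 7/200·(0.952800))/(1+7/200) = 1131/1250 ≈ 0.904800
step 3 [3y] zero: DF = P = 8619/10000 ≈ 0.861900
step 4 [4y] bond c/1=9/100: DF=(113801/100000 − 9/100·(0.952800+0.904800+0.861900))/(1+9/100) = 1639/2000 ≈ 0.819500
step 5 [5y] zero: DF = P = 3977/5000 ≈ 0.795400
step 6 [6y] swap r/1=2091/51253: DF=(1 − 2091/51253·(0.952800+0.904800+0.861900+0.819500+0.795400))/(1+2091/51253) = 7909/10000 ≈ 0.790900
step 7 [7y] swap r/1=2359/58894: DF=(1 − 2359/58894·(0.952800+0.904800+0.861900+0.819500+0.795400+0.790900))/(1+2359/58894) = 7641/10000 ≈ 0.764100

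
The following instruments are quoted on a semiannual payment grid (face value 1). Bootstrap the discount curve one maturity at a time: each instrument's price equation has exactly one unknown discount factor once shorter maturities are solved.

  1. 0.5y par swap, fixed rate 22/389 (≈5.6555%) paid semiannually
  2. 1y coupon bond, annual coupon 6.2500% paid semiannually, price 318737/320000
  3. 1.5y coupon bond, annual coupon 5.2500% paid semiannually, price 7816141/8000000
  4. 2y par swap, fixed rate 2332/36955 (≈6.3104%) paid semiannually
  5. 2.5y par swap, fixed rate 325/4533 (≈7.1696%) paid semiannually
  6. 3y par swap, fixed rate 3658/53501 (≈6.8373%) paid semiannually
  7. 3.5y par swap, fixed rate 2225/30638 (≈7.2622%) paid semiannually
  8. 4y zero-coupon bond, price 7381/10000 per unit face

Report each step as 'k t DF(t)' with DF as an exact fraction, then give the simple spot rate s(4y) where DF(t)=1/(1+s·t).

1 1/2 389/400
2 1 2341/2500
3 3/2 1129/1250
4 2 4417/5000
5 5/2 67/80
6 3 8171/10000
7 7/2 311/400
8 4 7381/10000
s(4y) = (1/(7381/10000) − 1)/(4) = 2619/29524 ≈ 8.8707%

step 1 [0.5y] swap r/2=11/389: DF=(1 − 11/389·(0))/(1+11/389) = 389/400 ≈ 0.972500
step 2 [1y] bond c/2=1/32: DF=(318737/320000 − 1/32·(0.972500))/(1+1/32) = 2341/2500 ≈ 0.936400
step 3 [1.5y] bond c/2=21/800: DF=(7816141/8000000 − 21/800·(0.972500+0.936400))/(1+21/800) = 1129/1250 ≈ 0.903200
step 4 [2y] swap r/2=1166/36955: DF=(1 − 1166/36955·(0.972500+0.936400+0.903200))/(1+1166/36955) = 4417/5000 ≈ 0.883400
step 5 [2.5y] swap r/2=325/9066: DF=(1 − 325/9066·(0.972500+0.936400+0.903200+0.883400))/(1+325/9066) = 67/80 ≈ 0.837500
step 6 [3y] swap r/2=1829/53501: DF=(1 − 1829/53501·(0.972500+0.936400+0.903200+0.883400+0.837500))/(1+1829/53501) = 8171/10000 ≈ 0.817100
step 7 [3.5y] swap r/2=2225/61276: DF=(1 − 2225/61276·(0.972500+0.936400+0.903200+0.883400+0.837500+0.817100))/(1+2225/61276) = 311/400 ≈ 0.777500
step 8 [4y] zero: DF = P = 7381/10000 ≈ 0.738100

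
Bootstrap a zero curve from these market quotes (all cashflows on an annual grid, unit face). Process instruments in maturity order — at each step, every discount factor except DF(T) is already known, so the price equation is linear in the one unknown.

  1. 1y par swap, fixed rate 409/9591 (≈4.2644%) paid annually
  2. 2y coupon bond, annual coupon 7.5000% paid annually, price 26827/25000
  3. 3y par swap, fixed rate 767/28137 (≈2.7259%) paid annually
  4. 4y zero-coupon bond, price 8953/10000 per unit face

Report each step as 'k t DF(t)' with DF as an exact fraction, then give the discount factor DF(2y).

step 1 [1y] swap r/1=409/9591: DF=(1 − 409/9591·(0))/(1+409/9591) = 9591/10000 ≈ 0.959100
step 2 [2y] bond c/1=3/40: DF=(26827/25000 − 3/40·(0.959100))/(1+3/40) = 9313/10000 ≈ 0.931300
step 3 [3y] swap r/1=767/28137: DF=(1 − 767/28137·(0.959100+0.931300))/(1+767/28137) = 9233/10000 ≈ 0.923300
step 4 [4y] zero: DF = P = 8953/10000 ≈ 0.895300

1 1 9591/10000
2 2 9313/10000
3 3 9233/10000
4 4 8953/10000
DF(2y) = 9313/10000 ≈ 0.931300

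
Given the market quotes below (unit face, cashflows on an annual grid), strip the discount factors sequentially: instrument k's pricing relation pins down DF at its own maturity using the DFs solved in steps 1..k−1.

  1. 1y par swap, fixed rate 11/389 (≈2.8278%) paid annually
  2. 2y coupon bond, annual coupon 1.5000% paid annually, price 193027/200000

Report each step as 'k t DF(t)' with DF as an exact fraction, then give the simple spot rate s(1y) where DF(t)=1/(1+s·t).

step 1 [1y] swap r/1=11/389: DF=(1 − 11/389·(0))/(1+11/389) = 389/400 ≈ 0.972500
step 2 [2y] bond c/1=3/200: DF=(193027/200000 − 3/200·(0.972500))/(1+3/200) = 1873/2000 ≈ 0.936500

1 1 389/400
2 2 1873/2000
s(1y) = (1/(389/400) − 1)/(1) = 11/389 ≈ 2.8278%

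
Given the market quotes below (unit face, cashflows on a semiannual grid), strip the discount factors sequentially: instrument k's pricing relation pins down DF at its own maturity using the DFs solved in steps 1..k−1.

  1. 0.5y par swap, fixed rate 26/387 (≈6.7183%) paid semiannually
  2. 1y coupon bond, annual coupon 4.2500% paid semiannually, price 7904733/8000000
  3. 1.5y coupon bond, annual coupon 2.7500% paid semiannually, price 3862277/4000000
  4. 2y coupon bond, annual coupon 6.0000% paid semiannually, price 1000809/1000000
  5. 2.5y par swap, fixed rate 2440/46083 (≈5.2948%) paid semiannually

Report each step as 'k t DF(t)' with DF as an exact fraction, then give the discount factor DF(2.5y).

1 1/2 387/400
2 1 4737/5000
3 3/2 1853/2000
4 2 8889/10000
5 5/2 439/500
DF(2.5y) = 439/500 ≈ 0.878000

step 1 [0.5y] swap r/2=13/387: DF=(1 − 13/387·(0))/(1+13/387) = 387/400 ≈ 0.967500
step 2 [1y] bond c/2=17/800: DF=(7904733/8000000 − 17/800·(0.967500))/(1+17/800) = 4737/5000 ≈ 0.947400
step 3 [1.5y] bond c/2=11/800: DF=(3862277/4000000 − 11/800·(0.967500+0.947400))/(1+11/800) = 1853/2000 ≈ 0.926500
step 4 [2y] bond c/2=3/100: DF=(1000809/1000000 − 3/100·(0.967500+0.947400+0.926500))/(1+3/100) = 8889/10000 ≈ 0.888900
step 5 [2.5y] swap r/2=1220/46083: DF=(1 − 1220/46083·(0.967500+0.947400+0.926500+0.888900))/(1+1220/46083) = 439/500 ≈ 0.878000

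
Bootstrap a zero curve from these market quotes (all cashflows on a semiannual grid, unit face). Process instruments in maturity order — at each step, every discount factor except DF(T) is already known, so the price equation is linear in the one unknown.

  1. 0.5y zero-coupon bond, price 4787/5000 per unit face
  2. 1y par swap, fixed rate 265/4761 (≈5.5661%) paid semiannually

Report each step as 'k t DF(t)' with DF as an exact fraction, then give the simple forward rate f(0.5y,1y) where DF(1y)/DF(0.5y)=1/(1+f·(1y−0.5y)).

step 1 [0.5y] zero: DF = P = 4787/5000 ≈ 0.957400
step 2 [1y] swap r/2=265/9522: DF=(1 − 265/9522·(0.957400))/(1+265/9522) = 947/1000 ≈ 0.947000

1 1/2 4787/5000
2 1 947/1000
f(0.5y,1y) = ((4787/5000)/(947/1000) − 1)/(1/2) = 104/4735 ≈ 2.1964%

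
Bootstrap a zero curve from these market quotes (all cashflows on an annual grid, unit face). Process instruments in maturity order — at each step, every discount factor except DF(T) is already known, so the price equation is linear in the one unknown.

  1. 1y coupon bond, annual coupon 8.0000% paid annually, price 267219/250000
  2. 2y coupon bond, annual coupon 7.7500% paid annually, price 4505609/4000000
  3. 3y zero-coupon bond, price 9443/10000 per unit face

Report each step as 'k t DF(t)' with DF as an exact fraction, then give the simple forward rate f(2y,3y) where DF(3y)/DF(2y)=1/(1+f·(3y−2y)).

1 1 9897/10000
2 2 4871/5000
3 3 9443/10000
f(2y,3y) = ((4871/5000)/(9443/10000) − 1)/(1) = 299/9443 ≈ 3.1664%

step 1 [1y] bond c/1=2/25: DF=(267219/250000 − 2/25·(0))/(1+2/25) = 9897/10000 ≈ 0.989700
step 2 [2y] bond c/1=31/400: DF=(4505609/4000000 − 31/400·(0.989700))/(1+31/400) = 4871/5000 ≈ 0.974200
step 3 [3y] zero: DF = P = 9443/10000 ≈ 0.944300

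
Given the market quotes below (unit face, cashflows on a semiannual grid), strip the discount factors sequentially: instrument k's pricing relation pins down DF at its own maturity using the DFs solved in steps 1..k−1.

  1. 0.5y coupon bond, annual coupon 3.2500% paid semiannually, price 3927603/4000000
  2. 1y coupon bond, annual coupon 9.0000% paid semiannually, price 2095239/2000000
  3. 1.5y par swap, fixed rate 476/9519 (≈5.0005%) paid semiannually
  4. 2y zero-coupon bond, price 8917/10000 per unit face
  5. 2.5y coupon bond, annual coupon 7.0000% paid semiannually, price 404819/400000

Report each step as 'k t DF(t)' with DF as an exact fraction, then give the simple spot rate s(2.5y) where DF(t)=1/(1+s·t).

1 1/2 4831/5000
2 1 9609/10000
3 3/2 4643/5000
4 2 8917/10000
5 5/2 8511/10000
s(2.5y) = (1/(8511/10000) − 1)/(5/2) = 2978/42555 ≈ 6.9980%

step 1 [0.5y] bond c/2=13/800: DF=(3927603/4000000 − 13/800·(0))/(1+13/800) = 4831/5000 ≈ 0.966200
step 2 [1y] bond c/2=9/200: DF=(2095239/2000000 − 9/200·(0.966200))/(1+9/200) = 9609/10000 ≈ 0.960900
step 3 [1.5y] swap r/2=238/9519: DF=(1 − 238/9519·(0.966200+0.960900))/(1+238/9519) = 4643/5000 ≈ 0.928600
step 4 [2y] zero: DF = P = 8917/10000 ≈ 0.891700
step 5 [2.5y] bond c/2=7/200: DF=(404819/400000 − 7/200·(0.966200+0.960900+0.928600+0.891700))/(1+7/200) = 8511/10000 ≈ 0.851100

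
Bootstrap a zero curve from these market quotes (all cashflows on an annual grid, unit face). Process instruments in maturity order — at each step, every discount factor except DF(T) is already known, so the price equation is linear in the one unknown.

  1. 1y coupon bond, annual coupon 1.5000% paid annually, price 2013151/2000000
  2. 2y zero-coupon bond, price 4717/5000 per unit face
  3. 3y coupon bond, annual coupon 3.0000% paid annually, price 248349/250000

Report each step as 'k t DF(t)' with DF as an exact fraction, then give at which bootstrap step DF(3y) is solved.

step 1 [1y] bond c/1=3/200: DF=(2013151/2000000 − 3/200·(0))/(1+3/200) = 9917/10000 ≈ 0.991700
step 2 [2y] zero: DF = P = 4717/5000 ≈ 0.943400
step 3 [3y] bond c/1=3/100: DF=(248349/250000 − 3/100·(0.991700+0.943400))/(1+3/100) = 9081/10000 ≈ 0.908100

1 1 9917/10000
2 2 4717/5000
3 3 9081/10000
DF(3y) is solved at step 3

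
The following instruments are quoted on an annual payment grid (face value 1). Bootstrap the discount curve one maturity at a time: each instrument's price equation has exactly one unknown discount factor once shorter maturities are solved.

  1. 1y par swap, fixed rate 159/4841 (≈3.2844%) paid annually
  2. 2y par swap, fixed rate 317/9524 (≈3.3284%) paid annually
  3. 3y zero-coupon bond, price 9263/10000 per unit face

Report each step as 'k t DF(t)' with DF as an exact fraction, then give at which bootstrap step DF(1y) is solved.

1 1 4841/5000
2 2 4683/5000
3 3 9263/10000
DF(1y) is solved at step 1

step 1 [1y] swap r/1=159/4841: DF=(1 − 159/4841·(0))/(1+159/4841) = 4841/5000 ≈ 0.968200
step 2 [2y] swap r/1=317/9524: DF=(1 − 317/9524·(0.968200))/(1+317/9524) = 4683/5000 ≈ 0.936600
step 3 [3y] zero: DF = P = 9263/10000 ≈ 0.926300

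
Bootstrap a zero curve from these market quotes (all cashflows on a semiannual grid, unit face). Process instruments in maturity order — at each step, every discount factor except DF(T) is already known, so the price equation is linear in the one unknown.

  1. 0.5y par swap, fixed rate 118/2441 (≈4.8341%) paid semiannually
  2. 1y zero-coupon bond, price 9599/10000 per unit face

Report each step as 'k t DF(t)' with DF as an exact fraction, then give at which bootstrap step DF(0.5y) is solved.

1 1/2 2441/2500
2 1 9599/10000
DF(0.5y) is solved at step 1

step 1 [0.5y] swap r/2=59/2441: DF=(1 − 59/2441·(0))/(1+59/2441) = 2441/2500 ≈ 0.976400
step 2 [1y] zero: DF = P = 9599/10000 ≈ 0.959900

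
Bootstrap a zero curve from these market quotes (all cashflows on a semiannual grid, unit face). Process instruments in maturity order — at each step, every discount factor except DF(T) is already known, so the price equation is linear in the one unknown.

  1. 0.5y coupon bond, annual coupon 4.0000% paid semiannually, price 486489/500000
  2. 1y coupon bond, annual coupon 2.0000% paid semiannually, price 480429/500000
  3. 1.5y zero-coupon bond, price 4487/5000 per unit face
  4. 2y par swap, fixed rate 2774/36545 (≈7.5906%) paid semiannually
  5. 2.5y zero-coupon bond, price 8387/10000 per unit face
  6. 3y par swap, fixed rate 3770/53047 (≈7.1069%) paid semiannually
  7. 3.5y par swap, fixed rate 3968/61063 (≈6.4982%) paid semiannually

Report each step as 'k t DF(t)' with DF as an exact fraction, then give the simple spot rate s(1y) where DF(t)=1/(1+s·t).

step 1 [0.5y] bond c/2=1/50: DF=(486489/500000 − 1/50·(0))/(1+1/50) = 9539/10000 ≈ 0.953900
step 2 [1y] bond c/2=1/100: DF=(480429/500000 − 1/100·(0.953900))/(1+1/100) = 9419/10000 ≈ 0.941900
step 3 [1.5y] zero: DF = P = 4487/5000 ≈ 0.897400
step 4 [2y] swap r/2=1387/36545: DF=(1 − 1387/36545·(0.953900+0.941900+0.897400))/(1+1387/36545) = 8613/10000 ≈ 0.861300
step 5 [2.5y] zero: DF = P = 8387/10000 ≈ 0.838700
step 6 [3y] swap r/2=1885/53047: DF=(1 − 1885/53047·(0.953900+0.941900+0.897400+0.861300+0.838700))/(1+1885/53047) = 1623/2000 ≈ 0.811500
step 7 [3.5y] swap r/2=1984/61063: DF=(1 − 1984/61063·(0.953900+0.941900+0.897400+0.861300+0.838700+0.811500))/(1+1984/61063) = 501/625 ≈ 0.801600

1 1/2 9539/10000
2 1 9419/10000
3 3/2 4487/5000
4 2 8613/10000
5 5/2 8387/10000
6 3 1623/2000
7 7/2 501/625
s(1y) = (1/(9419/10000) − 1)/(1) = 581/9419 ≈ 6.1684%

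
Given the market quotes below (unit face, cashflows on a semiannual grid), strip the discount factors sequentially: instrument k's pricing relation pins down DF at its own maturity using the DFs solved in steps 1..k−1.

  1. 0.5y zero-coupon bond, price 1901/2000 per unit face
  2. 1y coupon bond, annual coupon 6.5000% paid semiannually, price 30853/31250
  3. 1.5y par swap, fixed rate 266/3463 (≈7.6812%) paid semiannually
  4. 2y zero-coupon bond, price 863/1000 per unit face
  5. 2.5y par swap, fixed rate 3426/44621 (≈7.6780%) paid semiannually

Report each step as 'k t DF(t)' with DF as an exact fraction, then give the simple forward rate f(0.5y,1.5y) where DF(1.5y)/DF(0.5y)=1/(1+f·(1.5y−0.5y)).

step 1 [0.5y] zero: DF = P = 1901/2000 ≈ 0.950500
step 2 [1y] bond c/2=13/400: DF=(30853/31250 − 13/400·(0.950500))/(1+13/400) = 9263/10000 ≈ 0.926300
step 3 [1.5y] swap r/2=133/3463: DF=(1 − 133/3463·(0.950500+0.926300))/(1+133/3463) = 1117/1250 ≈ 0.893600
step 4 [2y] zero: DF = P = 863/1000 ≈ 0.863000
step 5 [2.5y] swap r/2=1713/44621: DF=(1 − 1713/44621·(0.950500+0.926300+0.893600+0.863000))/(1+1713/44621) = 8287/10000 ≈ 0.828700

1 1/2 1901/2000
2 1 9263/10000
3 3/2 1117/1250
4 2 863/1000
5 5/2 8287/10000
f(0.5y,1.5y) = ((1901/2000)/(1117/1250) − 1)/(1) = 569/8936 ≈ 6.3675%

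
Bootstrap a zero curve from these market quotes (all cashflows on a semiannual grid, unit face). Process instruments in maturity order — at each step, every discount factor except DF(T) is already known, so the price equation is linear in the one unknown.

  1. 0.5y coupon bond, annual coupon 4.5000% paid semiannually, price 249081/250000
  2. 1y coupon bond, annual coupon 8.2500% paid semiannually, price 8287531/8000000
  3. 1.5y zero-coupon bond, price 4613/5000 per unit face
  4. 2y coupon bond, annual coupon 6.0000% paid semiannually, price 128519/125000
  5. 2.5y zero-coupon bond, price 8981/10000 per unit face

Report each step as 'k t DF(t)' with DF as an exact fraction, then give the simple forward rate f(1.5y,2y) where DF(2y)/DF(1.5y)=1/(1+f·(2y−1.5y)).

1 1/2 609/625
2 1 9563/10000
3 3/2 4613/5000
4 2 9151/10000
5 5/2 8981/10000
f(1.5y,2y) = ((4613/5000)/(9151/10000) − 1)/(1/2) = 150/9151 ≈ 1.6392%

step 1 [0.5y] bond c/2=9/400: DF=(249081/250000 − 9/400·(0))/(1+9/400) = 609/625 ≈ 0.974400
step 2 [1y] bond c/2=33/800: DF=(8287531/8000000 − 33/800·(0.974400))/(1+33/800) = 9563/10000 ≈ 0.956300
step 3 [1.5y] zero: DF = P = 4613/5000 ≈ 0.922600
step 4 [2y] bond c/2=3/100: DF=(128519/125000 − 3/100·(0.974400+0.956300+0.922600))/(1+3/100) = 9151/10000 ≈ 0.915100
step 5 [2.5y] zero: DF = P = 8981/10000 ≈ 0.898100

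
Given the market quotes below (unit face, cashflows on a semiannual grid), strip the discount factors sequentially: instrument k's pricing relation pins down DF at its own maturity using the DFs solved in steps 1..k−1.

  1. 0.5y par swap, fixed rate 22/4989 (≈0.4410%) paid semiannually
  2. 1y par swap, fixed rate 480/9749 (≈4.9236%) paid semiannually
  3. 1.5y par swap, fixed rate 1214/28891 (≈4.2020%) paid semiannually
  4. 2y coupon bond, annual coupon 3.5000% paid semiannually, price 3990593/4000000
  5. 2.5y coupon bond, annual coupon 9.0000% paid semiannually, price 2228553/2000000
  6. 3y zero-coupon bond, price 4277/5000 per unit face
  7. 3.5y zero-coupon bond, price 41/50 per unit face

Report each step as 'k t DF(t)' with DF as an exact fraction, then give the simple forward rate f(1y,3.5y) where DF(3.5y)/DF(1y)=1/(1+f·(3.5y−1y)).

step 1 [0.5y] swap r/2=11/4989: DF=(1 − 11/4989·(0))/(1+11/4989) = 4989/5000 ≈ 0.997800
step 2 [1y] swap r/2=240/9749: DF=(1 − 240/9749·(0.997800))/(1+240/9749) = 119/125 ≈ 0.952000
step 3 [1.5y] swap r/2=607/28891: DF=(1 − 607/28891·(0.997800+0.952000))/(1+607/28891) = 9393/10000 ≈ 0.939300
step 4 [2y] bond c/2=7/400: DF=(3990593/4000000 − 7/400·(0.997800+0.952000+0.939300))/(1+7/400) = 2327/2500 ≈ 0.930800
step 5 [2.5y] bond c/2=9/200: DF=(2228553/2000000 − 9/200·(0.997800+0.952000+0.939300+0.930800))/(1+9/200) = 4509/5000 ≈ 0.901800
step 6 [3y] zero: DF = P = 4277/5000 ≈ 0.855400
step 7 [3.5y] zero: DF = P = 41/50 ≈ 0.820000

1 1/2 4989/5000
2 1 119/125
3 3/2 9393/10000
4 2 2327/2500
5 5/2 4509/5000
6 3 4277/5000
7 7/2 41/50
f(1y,3.5y) = ((119/125)/(41/50) − 1)/(5/2) = 66/1025 ≈ 6.4390%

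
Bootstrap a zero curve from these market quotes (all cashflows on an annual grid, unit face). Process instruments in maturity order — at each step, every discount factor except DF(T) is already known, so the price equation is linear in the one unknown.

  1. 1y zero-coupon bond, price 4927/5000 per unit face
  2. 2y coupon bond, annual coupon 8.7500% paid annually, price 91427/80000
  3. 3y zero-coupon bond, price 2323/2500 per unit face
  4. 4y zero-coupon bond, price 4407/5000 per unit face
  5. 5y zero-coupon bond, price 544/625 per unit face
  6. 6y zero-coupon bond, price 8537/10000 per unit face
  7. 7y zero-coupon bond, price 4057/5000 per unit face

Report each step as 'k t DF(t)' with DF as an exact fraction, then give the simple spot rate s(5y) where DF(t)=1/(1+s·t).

step 1 [1y] zero: DF = P = 4927/5000 ≈ 0.985400
step 2 [2y] bond c/1=7/80: DF=(91427/80000 − 7/80·(0.985400))/(1+7/80) = 2429/2500 ≈ 0.971600
step 3 [3y] zero: DF = P = 2323/2500 ≈ 0.929200
step 4 [4y] zero: DF = P = 4407/5000 ≈ 0.881400
step 5 [5y] zero: DF = P = 544/625 ≈ 0.870400
step 6 [6y] zero: DF = P = 8537/10000 ≈ 0.853700
step 7 [7y] zero: DF = P = 4057/5000 ≈ 0.811400

1 1 4927/5000
2 2 2429/2500
3 3 2323/2500
4 4 4407/5000
5 5 544/625
6 6 8537/10000
7 7 4057/5000
s(5y) = (1/(544/625) − 1)/(5) = 81/2720 ≈ 2.9779%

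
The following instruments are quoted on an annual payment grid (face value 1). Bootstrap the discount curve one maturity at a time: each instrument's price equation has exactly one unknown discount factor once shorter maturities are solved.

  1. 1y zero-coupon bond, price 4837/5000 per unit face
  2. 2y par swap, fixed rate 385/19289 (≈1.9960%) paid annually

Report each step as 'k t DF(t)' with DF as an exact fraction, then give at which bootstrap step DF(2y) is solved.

1 1 4837/5000
2 2 1923/2000
DF(2y) is solved at step 2

step 1 [1y] zero: DF = P = 4837/5000 ≈ 0.967400
step 2 [2y] swap r/1=385/19289: DF=(1 − 385/19289·(0.967400))/(1+385/19289) = 1923/2000 ≈ 0.961500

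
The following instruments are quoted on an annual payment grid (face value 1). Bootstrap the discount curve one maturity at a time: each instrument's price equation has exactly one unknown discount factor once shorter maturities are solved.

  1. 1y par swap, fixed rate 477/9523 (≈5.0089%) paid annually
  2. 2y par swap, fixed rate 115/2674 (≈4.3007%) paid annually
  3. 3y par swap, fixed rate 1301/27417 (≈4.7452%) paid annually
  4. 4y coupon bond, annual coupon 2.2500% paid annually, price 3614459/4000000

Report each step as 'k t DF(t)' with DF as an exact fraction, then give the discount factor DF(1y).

1 1 9523/10000
2 2 1839/2000
3 3 8699/10000
4 4 4117/5000
DF(1y) = 9523/10000 ≈ 0.952300

step 1 [1y] swap r/1=477/9523: DF=(1 − 477/9523·(0))/(1+477/9523) = 9523/10000 ≈ 0.952300
step 2 [2y] swap r/1=115/2674: DF=(1 − 115/2674·(0.952300))/(1+115/2674) = 1839/2000 ≈ 0.919500
step 3 [3y] swap r/1=1301/27417: DF=(1 − 1301/27417·(0.952300+0.919500))/(1+1301/27417) = 8699/10000 ≈ 0.869900
step 4 [4y] bond c/1=9/400: DF=(3614459/4000000 − 9/400·(0.952300+0.919500+0.869900))/(1+9/400) = 4117/5000 ≈ 0.823400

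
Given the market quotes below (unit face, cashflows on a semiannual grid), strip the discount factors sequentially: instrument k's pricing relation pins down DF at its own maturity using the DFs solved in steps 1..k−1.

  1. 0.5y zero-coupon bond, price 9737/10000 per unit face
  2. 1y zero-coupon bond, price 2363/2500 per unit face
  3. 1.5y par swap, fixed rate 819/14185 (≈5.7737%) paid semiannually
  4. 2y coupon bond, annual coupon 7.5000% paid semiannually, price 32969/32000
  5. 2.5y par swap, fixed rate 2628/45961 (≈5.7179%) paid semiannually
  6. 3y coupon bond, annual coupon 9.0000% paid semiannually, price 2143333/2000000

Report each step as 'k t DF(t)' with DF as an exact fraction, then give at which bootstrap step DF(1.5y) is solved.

1 1/2 9737/10000
2 1 2363/2500
3 3/2 9181/10000
4 2 1781/2000
5 5/2 4343/5000
6 3 2069/2500
DF(1.5y) is solved at step 3

step 1 [0.5y] zero: DF = P = 9737/10000 ≈ 0.973700
step 2 [1y] zero: DF = P = 2363/2500 ≈ 0.945200
step 3 [1.5y] swap r/2=819/28370: DF=(1 − 819/28370·(0.973700+0.945200))/(1+819/28370) = 9181/10000 ≈ 0.918100
step 4 [2y] bond c/2=3/80: DF=(32969/32000 − 3/80·(0.973700+0.945200+0.918100))/(1+3/80) = 1781/2000 ≈ 0.890500
step 5 [2.5y] swap r/2=1314/45961: DF=(1 − 1314/45961·(0.973700+0.945200+0.918100+0.890500))/(1+1314/45961) = 4343/5000 ≈ 0.868600
step 6 [3y] bond c/2=9/200: DF=(2143333/2000000 − 9/200·(0.973700+0.945200+0.918100+0.890500+0.868600))/(1+9/200) = 2069/2500 ≈ 0.827600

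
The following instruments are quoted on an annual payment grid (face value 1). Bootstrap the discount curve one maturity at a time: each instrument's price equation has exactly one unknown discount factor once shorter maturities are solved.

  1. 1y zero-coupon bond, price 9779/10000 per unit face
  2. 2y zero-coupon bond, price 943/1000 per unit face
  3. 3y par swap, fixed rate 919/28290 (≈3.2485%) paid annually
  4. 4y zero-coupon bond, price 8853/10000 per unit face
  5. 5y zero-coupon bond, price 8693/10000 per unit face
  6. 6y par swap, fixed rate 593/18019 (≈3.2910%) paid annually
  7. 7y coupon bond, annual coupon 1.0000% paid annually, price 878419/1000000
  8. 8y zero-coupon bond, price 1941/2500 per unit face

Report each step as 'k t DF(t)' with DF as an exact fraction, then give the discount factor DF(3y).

1 1 9779/10000
2 2 943/1000
3 3 9081/10000
4 4 8853/10000
5 5 8693/10000
6 6 8221/10000
7 7 4081/5000
8 8 1941/2500
DF(3y) = 9081/10000 ≈ 0.908100

step 1 [1y] zero: DF = P = 9779/10000 ≈ 0.977900
step 2 [2y] zero: DF = P = 943/1000 ≈ 0.943000
step 3 [3y] swap r/1=919/28290: DF=(1 − 919/28290·(0.977900+0.943000))/(1+919/28290) = 9081/10000 ≈ 0.908100
step 4 [4y] zero: DF = P = 8853/10000 ≈ 0.885300
step 5 [5y] zero: DF = P = 8693/10000 ≈ 0.869300
step 6 [6y] swap r/1=593/18019: DF=(1 − 593/18019·(0.977900+0.943000+0.908100+0.885300+0.869300))/(1+593/18019) = 8221/10000 ≈ 0.822100
step 7 [7y] bond c/1=1/100: DF=(878419/1000000 − 1/100·(0.977900+0.943000+0.908100+0.885300+0.869300+0.822100))/(1+1/100) = 4081/5000 ≈ 0.816200
step 8 [8y] zero: DF = P = 1941/2500 ≈ 0.776400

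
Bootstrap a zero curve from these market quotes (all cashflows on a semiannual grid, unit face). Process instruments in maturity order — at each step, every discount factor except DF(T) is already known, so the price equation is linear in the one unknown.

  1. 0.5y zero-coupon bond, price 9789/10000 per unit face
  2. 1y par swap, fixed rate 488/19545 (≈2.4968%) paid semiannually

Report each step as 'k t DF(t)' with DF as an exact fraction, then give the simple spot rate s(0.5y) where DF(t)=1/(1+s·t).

step 1 [0.5y] zero: DF = P = 9789/10000 ≈ 0.978900
step 2 [1y] swap r/2=244/19545: DF=(1 − 244/19545·(0.978900))/(1+244/19545) = 2439/2500 ≈ 0.975600

1 1/2 9789/10000
2 1 2439/2500
s(0.5y) = (1/(9789/10000) − 1)/(1/2) = 422/9789 ≈ 4.3110%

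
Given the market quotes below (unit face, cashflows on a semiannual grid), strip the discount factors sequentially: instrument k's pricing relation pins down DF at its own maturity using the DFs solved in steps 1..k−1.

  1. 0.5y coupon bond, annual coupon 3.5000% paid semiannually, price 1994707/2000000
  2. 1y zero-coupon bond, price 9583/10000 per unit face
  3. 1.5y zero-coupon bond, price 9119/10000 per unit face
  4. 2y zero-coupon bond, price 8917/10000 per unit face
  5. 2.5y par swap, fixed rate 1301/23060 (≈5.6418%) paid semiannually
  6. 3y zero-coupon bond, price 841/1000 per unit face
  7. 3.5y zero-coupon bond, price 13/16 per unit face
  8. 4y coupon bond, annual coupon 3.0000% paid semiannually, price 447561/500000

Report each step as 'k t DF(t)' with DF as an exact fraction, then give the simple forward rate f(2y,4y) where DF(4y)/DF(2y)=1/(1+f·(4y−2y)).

1 1/2 4901/5000
2 1 9583/10000
3 3/2 9119/10000
4 2 8917/10000
5 5/2 8699/10000
6 3 841/1000
7 7/2 13/16
8 4 7893/10000
f(2y,4y) = ((8917/10000)/(7893/10000) − 1)/(2) = 512/7893 ≈ 6.4868%

step 1 [0.5y] bond c/2=7/400: DF=(1994707/2000000 − 7/400·(0))/(1+7/400) = 4901/5000 ≈ 0.980200
step 2 [1y] zero: DF = P = 9583/10000 ≈ 0.958300
step 3 [1.5y] zero: DF = P = 9119/10000 ≈ 0.911900
step 4 [2y] zero: DF = P = 8917/10000 ≈ 0.891700
step 5 [2.5y] swap r/2=1301/46120: DF=(1 − 1301/46120·(0.980200+0.958300+0.911900+0.891700))/(1+1301/46120) = 8699/10000 ≈ 0.869900
step 6 [3y] zero: DF = P = 841/1000 ≈ 0.841000
step 7 [3.5y] zero: DF = P = 13/16 ≈ 0.812500
step 8 [4y] bond c/2=3/200: DF=(447561/500000 − 3/200·(0.980200+0.958300+0.911900+0.891700+0.869900+0.841000+0.812500))/(1+3/200) = 7893/10000 ≈ 0.789300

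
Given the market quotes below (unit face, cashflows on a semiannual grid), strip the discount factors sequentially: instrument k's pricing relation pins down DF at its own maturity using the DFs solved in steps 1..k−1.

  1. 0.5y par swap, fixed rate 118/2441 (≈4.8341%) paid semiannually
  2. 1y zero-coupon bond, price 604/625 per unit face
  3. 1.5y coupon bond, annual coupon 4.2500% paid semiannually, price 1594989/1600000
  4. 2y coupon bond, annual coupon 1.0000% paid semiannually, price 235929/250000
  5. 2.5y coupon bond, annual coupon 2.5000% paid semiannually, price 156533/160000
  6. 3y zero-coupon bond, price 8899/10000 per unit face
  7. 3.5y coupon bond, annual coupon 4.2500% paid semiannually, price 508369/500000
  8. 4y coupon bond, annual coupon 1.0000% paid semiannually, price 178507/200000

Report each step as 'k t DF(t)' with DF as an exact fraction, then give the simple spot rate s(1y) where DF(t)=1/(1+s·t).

1 1/2 2441/2500
2 1 604/625
3 3/2 9357/10000
4 2 9247/10000
5 5/2 9193/10000
6 3 8899/10000
7 7/2 2197/2500
8 4 4279/5000
s(1y) = (1/(604/625) − 1)/(1) = 21/604 ≈ 3.4768%

step 1 [0.5y] swap r/2=59/2441: DF=(1 − 59/2441·(0))/(1+59/2441) = 2441/2500 ≈ 0.976400
step 2 [1y] zero: DF = P = 604/625 ≈ 0.966400
step 3 [1.5y] bond c/2=17/800: DF=(1594989/1600000 − 17/800·(0.976400+0.966400))/(1+17/800) = 9357/10000 ≈ 0.935700
step 4 [2y] bond c/2=1/200: DF=(235929/250000 − 1/200·(0.976400+0.966400+0.935700))/(1+1/200) = 9247/10000 ≈ 0.924700
step 5 [2.5y] bond c/2=1/80: DF=(156533/160000 − 1/80·(0.976400+0.966400+0.935700+0.924700))/(1+1/80) = 9193/10000 ≈ 0.919300
step 6 [3y] zero: DF = P = 8899/10000 ≈ 0.889900
step 7 [3.5y] bond c/2=17/800: DF=(508369/500000 − 17/800·(0.976400+0.966400+0.935700+0.924700+0.919300+0.889900))/(1+17/800) = 2197/2500 ≈ 0.878800
step 8 [4y] bond c/2=1/200: DF=(178507/200000 − 1/200·(0.976400+0.966400+0.935700+0.924700+0.919300+0.889900+0.878800))/(1+1/200) = 4279/5000 ≈ 0.855800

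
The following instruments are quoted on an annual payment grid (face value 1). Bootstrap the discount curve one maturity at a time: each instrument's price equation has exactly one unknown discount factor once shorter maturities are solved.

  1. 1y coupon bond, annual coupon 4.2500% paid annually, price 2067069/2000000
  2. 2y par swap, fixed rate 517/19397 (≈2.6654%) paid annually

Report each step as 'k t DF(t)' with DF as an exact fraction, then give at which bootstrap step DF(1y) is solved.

step 1 [1y] bond c/1=17/400: DF=(2067069/2000000 − 17/400·(0))/(1+17/400) = 4957/5000 ≈ 0.991400
step 2 [2y] swap r/1=517/19397: DF=(1 − 517/19397·(0.991400))/(1+517/19397) = 9483/10000 ≈ 0.948300

1 1 4957/5000
2 2 9483/10000
DF(1y) is solved at step 1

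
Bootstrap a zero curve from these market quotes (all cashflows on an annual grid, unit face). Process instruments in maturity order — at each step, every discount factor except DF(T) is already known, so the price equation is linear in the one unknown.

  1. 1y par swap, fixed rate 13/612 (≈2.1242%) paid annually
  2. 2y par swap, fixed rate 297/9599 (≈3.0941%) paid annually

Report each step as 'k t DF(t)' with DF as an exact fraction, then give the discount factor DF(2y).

1 1 612/625
2 2 4703/5000
DF(2y) = 4703/5000 ≈ 0.940600

step 1 [1y] swap r/1=13/612: DF=(1 − 13/612·(0))/(1+13/612) = 612/625 ≈ 0.979200
step 2 [2y] swap r/1=297/9599: DF=(1 − 297/9599·(0.979200))/(1+297/9599) = 4703/5000 ≈ 0.940600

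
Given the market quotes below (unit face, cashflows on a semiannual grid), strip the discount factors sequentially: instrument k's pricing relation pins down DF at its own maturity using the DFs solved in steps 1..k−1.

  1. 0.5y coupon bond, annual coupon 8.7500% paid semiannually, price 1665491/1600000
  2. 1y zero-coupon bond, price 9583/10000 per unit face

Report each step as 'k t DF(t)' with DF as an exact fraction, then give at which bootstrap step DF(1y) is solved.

step 1 [0.5y] bond c/2=7/160: DF=(1665491/1600000 − 7/160·(0))/(1+7/160) = 9973/10000 ≈ 0.997300
step 2 [1y] zero: DF = P = 9583/10000 ≈ 0.958300

1 1/2 9973/10000
2 1 9583/10000
DF(1y) is solved at step 2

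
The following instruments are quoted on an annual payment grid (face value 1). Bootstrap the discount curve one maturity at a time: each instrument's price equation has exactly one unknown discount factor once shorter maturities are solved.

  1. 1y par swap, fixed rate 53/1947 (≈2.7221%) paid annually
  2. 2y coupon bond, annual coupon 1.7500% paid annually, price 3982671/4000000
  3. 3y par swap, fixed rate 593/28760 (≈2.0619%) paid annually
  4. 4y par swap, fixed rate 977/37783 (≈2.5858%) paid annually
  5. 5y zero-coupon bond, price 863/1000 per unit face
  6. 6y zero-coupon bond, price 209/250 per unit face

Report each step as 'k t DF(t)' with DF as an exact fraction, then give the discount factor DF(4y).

step 1 [1y] swap r/1=53/1947: DF=(1 − 53/1947·(0))/(1+53/1947) = 1947/2000 ≈ 0.973500
step 2 [2y] bond c/1=7/400: DF=(3982671/4000000 − 7/400·(0.973500))/(1+7/400) = 4809/5000 ≈ 0.961800
step 3 [3y] swap r/1=593/28760: DF=(1 − 593/28760·(0.973500+0.961800))/(1+593/28760) = 9407/10000 ≈ 0.940700
step 4 [4y] swap r/1=977/37783: DF=(1 − 977/37783·(0.973500+0.961800+0.940700))/(1+977/37783) = 9023/10000 ≈ 0.902300
step 5 [5y] zero: DF = P = 863/1000 ≈ 0.863000
step 6 [6y] zero: DF = P = 209/250 ≈ 0.836000

1 1 1947/2000
2 2 4809/5000
3 3 9407/10000
4 4 9023/10000
5 5 863/1000
6 6 209/250
DF(4y) = 9023/10000 ≈ 0.902300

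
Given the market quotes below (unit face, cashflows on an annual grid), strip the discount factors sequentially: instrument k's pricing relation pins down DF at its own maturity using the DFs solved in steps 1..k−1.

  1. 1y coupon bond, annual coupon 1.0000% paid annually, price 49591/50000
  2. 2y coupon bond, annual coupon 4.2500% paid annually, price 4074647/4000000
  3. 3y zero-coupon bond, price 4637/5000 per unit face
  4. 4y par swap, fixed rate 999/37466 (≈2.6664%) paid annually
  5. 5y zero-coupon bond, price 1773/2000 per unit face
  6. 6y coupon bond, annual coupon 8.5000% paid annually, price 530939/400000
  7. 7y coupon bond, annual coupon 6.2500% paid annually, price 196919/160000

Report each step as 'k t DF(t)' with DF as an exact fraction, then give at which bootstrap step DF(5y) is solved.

step 1 [1y] bond c/1=1/100: DF=(49591/50000 − 1/100·(0))/(1+1/100) = 491/500 ≈ 0.982000
step 2 [2y] bond c/1=17/400: DF=(4074647/4000000 − 17/400·(0.982000))/(1+17/400) = 9371/10000 ≈ 0.937100
step 3 [3y] zero: DF = P = 4637/5000 ≈ 0.927400
step 4 [4y] swap r/1=999/37466: DF=(1 − 999/37466·(0.982000+0.937100+0.927400))/(1+999/37466) = 9001/10000 ≈ 0.900100
step 5 [5y] zero: DF = P = 1773/2000 ≈ 0.886500
step 6 [6y] bond c/1=17/200: DF=(530939/400000 − 17/200·(0.982000+0.937100+0.927400+0.900100+0.886500))/(1+17/200) = 2151/2500 ≈ 0.860400
step 7 [7y] bond c/1=1/16: DF=(196919/160000 − 1/16·(0.982000+0.937100+0.927400+0.900100+0.886500+0.860400))/(1+1/16) = 522/625 ≈ 0.835200

1 1 491/500
2 2 9371/10000
3 3 4637/5000
4 4 9001/10000
5 5 1773/2000
6 6 2151/2500
7 7 522/625
DF(5y) is solved at step 5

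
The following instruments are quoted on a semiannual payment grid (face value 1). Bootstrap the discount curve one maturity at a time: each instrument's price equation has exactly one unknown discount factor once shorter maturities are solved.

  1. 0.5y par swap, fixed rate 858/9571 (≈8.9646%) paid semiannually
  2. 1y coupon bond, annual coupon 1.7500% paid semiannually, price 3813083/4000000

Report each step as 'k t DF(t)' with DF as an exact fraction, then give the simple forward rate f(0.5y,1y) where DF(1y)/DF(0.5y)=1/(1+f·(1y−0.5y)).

step 1 [0.5y] swap r/2=429/9571: DF=(1 − 429/9571·(0))/(1+429/9571) = 9571/10000 ≈ 0.957100
step 2 [1y] bond c/2=7/800: DF=(3813083/4000000 − 7/800·(0.957100))/(1+7/800) = 9367/10000 ≈ 0.936700

1 1/2 9571/10000
2 1 9367/10000
f(0.5y,1y) = ((9571/10000)/(9367/10000) − 1)/(1/2) = 24/551 ≈ 4.3557%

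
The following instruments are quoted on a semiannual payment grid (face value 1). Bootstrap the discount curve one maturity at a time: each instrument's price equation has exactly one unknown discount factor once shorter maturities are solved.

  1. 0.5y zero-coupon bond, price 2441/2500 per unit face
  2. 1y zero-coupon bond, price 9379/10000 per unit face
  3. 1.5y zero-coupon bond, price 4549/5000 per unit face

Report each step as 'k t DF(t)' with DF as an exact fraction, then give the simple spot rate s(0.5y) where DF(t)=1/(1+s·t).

1 1/2 2441/2500
2 1 9379/10000
3 3/2 4549/5000
s(0.5y) = (1/(2441/2500) − 1)/(1/2) = 118/2441 ≈ 4.8341%

step 1 [0.5y] zero: DF = P = 2441/2500 ≈ 0.976400
step 2 [1y] zero: DF = P = 9379/10000 ≈ 0.937900
step 3 [1.5y] zero: DF = P = 4549/5000 ≈ 0.909800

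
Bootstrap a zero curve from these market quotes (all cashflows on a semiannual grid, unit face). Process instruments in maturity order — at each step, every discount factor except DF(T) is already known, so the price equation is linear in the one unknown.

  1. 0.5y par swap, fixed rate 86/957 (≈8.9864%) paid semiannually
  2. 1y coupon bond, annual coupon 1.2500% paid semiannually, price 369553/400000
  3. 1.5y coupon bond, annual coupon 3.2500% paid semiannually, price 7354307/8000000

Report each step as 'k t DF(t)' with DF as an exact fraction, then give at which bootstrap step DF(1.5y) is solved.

step 1 [0.5y] swap r/2=43/957: DF=(1 − 43/957·(0))/(1+43/957) = 957/1000 ≈ 0.957000
step 2 [1y] bond c/2=1/160: DF=(369553/400000 − 1/160·(0.957000))/(1+1/160) = 4561/5000 ≈ 0.912200
step 3 [1.5y] bond c/2=13/800: DF=(7354307/8000000 − 13/800·(0.957000+0.912200))/(1+13/800) = 8747/10000 ≈ 0.874700

1 1/2 957/1000
2 1 4561/5000
3 3/2 8747/10000
DF(1.5y) is solved at step 3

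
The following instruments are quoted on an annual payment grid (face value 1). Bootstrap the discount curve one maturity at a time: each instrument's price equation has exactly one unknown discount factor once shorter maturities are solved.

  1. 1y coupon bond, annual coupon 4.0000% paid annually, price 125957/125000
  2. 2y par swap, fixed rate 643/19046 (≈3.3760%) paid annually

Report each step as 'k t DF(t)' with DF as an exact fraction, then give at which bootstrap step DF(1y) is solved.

1 1 9689/10000
2 2 9357/10000
DF(1y) is solved at step 1

step 1 [1y] bond c/1=1/25: DF=(125957/125000 − 1/25·(0))/(1+1/25) = 9689/10000 ≈ 0.968900
step 2 [2y] swap r/1=643/19046: DF=(1 − 643/19046·(0.968900))/(1+643/19046) = 9357/10000 ≈ 0.935700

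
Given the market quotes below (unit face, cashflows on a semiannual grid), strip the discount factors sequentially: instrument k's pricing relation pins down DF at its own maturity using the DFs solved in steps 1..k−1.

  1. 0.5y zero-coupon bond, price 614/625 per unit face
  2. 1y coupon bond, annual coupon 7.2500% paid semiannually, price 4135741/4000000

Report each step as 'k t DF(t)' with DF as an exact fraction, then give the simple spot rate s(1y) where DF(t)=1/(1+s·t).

1 1/2 614/625
2 1 4817/5000
s(1y) = (1/(4817/5000) − 1)/(1) = 183/4817 ≈ 3.7990%

step 1 [0.5y] zero: DF = P = 614/625 ≈ 0.982400
step 2 [1y] bond c/2=29/800: DF=(4135741/4000000 − 29/800·(0.982400))/(1+29/800) = 4817/5000 ≈ 0.963400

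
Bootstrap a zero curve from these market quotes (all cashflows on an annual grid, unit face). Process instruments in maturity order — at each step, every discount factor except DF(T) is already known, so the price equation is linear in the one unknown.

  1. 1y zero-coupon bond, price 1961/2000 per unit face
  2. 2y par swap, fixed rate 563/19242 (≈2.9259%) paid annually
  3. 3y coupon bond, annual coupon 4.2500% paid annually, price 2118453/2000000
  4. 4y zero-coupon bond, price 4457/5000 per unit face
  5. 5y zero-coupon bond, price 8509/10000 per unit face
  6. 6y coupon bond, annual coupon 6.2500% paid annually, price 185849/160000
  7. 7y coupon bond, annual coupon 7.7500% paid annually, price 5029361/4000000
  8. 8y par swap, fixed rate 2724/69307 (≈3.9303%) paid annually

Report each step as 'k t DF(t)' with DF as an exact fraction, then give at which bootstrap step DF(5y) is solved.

1 1 1961/2000
2 2 9437/10000
3 3 586/625
4 4 4457/5000
5 5 8509/10000
6 6 514/625
7 7 3883/5000
8 8 1819/2500
DF(5y) is solved at step 5

step 1 [1y] zero: DF = P = 1961/2000 ≈ 0.980500
step 2 [2y] swap r/1=563/19242: DF=(1 − 563/19242·(0.980500))/(1+563/19242) = 9437/10000 ≈ 0.943700
step 3 [3y] bond c/1=17/400: DF=(2118453/2000000 − 17/400·(0.980500+0.943700))/(1+17/400) = 586/625 ≈ 0.937600
step 4 [4y] zero: DF = P = 4457/5000 ≈ 0.891400
step 5 [5y] zero: DF = P = 8509/10000 ≈ 0.850900
step 6 [6y] bond c/1=1/16: DF=(185849/160000 − 1/16·(0.980500+0.943700+0.937600+0.891400+0.850900))/(1+1/16) = 514/625 ≈ 0.822400
step 7 [7y] bond c/1=31/400: DF=(5029361/4000000 − 31/400·(0.980500+0.943700+0.937600+0.891400+0.850900+0.822400))/(1+31/400) = 3883/5000 ≈ 0.776600
step 8 [8y] swap r/1=2724/69307: DF=(1 − 2724/69307·(0.980500+0.943700+0.937600+0.891400+0.850900+0.822400+0.776600))/(1+2724/69307) = 1819/2500 ≈ 0.727600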